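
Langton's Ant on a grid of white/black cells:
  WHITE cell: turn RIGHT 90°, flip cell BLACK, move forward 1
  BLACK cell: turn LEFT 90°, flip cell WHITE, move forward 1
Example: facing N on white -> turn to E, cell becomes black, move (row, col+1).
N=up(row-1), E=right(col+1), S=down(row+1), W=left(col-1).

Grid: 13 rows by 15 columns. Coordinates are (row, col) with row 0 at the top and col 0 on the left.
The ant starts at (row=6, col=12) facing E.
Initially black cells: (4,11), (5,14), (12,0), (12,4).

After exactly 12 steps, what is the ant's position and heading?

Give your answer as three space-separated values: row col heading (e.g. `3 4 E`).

Answer: 4 10 W

Derivation:
Step 1: on WHITE (6,12): turn R to S, flip to black, move to (7,12). |black|=5
Step 2: on WHITE (7,12): turn R to W, flip to black, move to (7,11). |black|=6
Step 3: on WHITE (7,11): turn R to N, flip to black, move to (6,11). |black|=7
Step 4: on WHITE (6,11): turn R to E, flip to black, move to (6,12). |black|=8
Step 5: on BLACK (6,12): turn L to N, flip to white, move to (5,12). |black|=7
Step 6: on WHITE (5,12): turn R to E, flip to black, move to (5,13). |black|=8
Step 7: on WHITE (5,13): turn R to S, flip to black, move to (6,13). |black|=9
Step 8: on WHITE (6,13): turn R to W, flip to black, move to (6,12). |black|=10
Step 9: on WHITE (6,12): turn R to N, flip to black, move to (5,12). |black|=11
Step 10: on BLACK (5,12): turn L to W, flip to white, move to (5,11). |black|=10
Step 11: on WHITE (5,11): turn R to N, flip to black, move to (4,11). |black|=11
Step 12: on BLACK (4,11): turn L to W, flip to white, move to (4,10). |black|=10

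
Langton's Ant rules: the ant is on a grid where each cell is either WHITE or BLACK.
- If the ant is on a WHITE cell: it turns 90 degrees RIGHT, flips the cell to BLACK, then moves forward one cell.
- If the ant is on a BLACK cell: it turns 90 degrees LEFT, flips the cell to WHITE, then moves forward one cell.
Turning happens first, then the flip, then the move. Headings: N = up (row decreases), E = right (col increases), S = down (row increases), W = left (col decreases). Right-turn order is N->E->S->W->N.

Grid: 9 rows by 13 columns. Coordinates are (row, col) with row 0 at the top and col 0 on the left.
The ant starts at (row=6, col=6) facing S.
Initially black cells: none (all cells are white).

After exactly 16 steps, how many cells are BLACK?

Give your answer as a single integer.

Answer: 8

Derivation:
Step 1: on WHITE (6,6): turn R to W, flip to black, move to (6,5). |black|=1
Step 2: on WHITE (6,5): turn R to N, flip to black, move to (5,5). |black|=2
Step 3: on WHITE (5,5): turn R to E, flip to black, move to (5,6). |black|=3
Step 4: on WHITE (5,6): turn R to S, flip to black, move to (6,6). |black|=4
Step 5: on BLACK (6,6): turn L to E, flip to white, move to (6,7). |black|=3
Step 6: on WHITE (6,7): turn R to S, flip to black, move to (7,7). |black|=4
Step 7: on WHITE (7,7): turn R to W, flip to black, move to (7,6). |black|=5
Step 8: on WHITE (7,6): turn R to N, flip to black, move to (6,6). |black|=6
Step 9: on WHITE (6,6): turn R to E, flip to black, move to (6,7). |black|=7
Step 10: on BLACK (6,7): turn L to N, flip to white, move to (5,7). |black|=6
Step 11: on WHITE (5,7): turn R to E, flip to black, move to (5,8). |black|=7
Step 12: on WHITE (5,8): turn R to S, flip to black, move to (6,8). |black|=8
Step 13: on WHITE (6,8): turn R to W, flip to black, move to (6,7). |black|=9
Step 14: on WHITE (6,7): turn R to N, flip to black, move to (5,7). |black|=10
Step 15: on BLACK (5,7): turn L to W, flip to white, move to (5,6). |black|=9
Step 16: on BLACK (5,6): turn L to S, flip to white, move to (6,6). |black|=8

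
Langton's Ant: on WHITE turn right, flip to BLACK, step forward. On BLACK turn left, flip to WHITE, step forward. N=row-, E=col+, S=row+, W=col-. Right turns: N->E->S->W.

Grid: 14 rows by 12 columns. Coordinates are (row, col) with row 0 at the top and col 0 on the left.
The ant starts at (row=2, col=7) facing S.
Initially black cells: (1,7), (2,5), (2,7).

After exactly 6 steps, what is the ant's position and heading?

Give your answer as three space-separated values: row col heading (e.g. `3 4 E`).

Answer: 1 8 N

Derivation:
Step 1: on BLACK (2,7): turn L to E, flip to white, move to (2,8). |black|=2
Step 2: on WHITE (2,8): turn R to S, flip to black, move to (3,8). |black|=3
Step 3: on WHITE (3,8): turn R to W, flip to black, move to (3,7). |black|=4
Step 4: on WHITE (3,7): turn R to N, flip to black, move to (2,7). |black|=5
Step 5: on WHITE (2,7): turn R to E, flip to black, move to (2,8). |black|=6
Step 6: on BLACK (2,8): turn L to N, flip to white, move to (1,8). |black|=5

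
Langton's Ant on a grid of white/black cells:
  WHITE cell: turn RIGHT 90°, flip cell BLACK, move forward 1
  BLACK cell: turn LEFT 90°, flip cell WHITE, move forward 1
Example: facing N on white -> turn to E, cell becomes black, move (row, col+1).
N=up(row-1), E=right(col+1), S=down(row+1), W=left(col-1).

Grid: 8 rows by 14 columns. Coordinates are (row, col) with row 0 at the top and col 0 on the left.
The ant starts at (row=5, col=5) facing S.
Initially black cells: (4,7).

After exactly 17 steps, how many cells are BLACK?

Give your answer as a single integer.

Answer: 10

Derivation:
Step 1: on WHITE (5,5): turn R to W, flip to black, move to (5,4). |black|=2
Step 2: on WHITE (5,4): turn R to N, flip to black, move to (4,4). |black|=3
Step 3: on WHITE (4,4): turn R to E, flip to black, move to (4,5). |black|=4
Step 4: on WHITE (4,5): turn R to S, flip to black, move to (5,5). |black|=5
Step 5: on BLACK (5,5): turn L to E, flip to white, move to (5,6). |black|=4
Step 6: on WHITE (5,6): turn R to S, flip to black, move to (6,6). |black|=5
Step 7: on WHITE (6,6): turn R to W, flip to black, move to (6,5). |black|=6
Step 8: on WHITE (6,5): turn R to N, flip to black, move to (5,5). |black|=7
Step 9: on WHITE (5,5): turn R to E, flip to black, move to (5,6). |black|=8
Step 10: on BLACK (5,6): turn L to N, flip to white, move to (4,6). |black|=7
Step 11: on WHITE (4,6): turn R to E, flip to black, move to (4,7). |black|=8
Step 12: on BLACK (4,7): turn L to N, flip to white, move to (3,7). |black|=7
Step 13: on WHITE (3,7): turn R to E, flip to black, move to (3,8). |black|=8
Step 14: on WHITE (3,8): turn R to S, flip to black, move to (4,8). |black|=9
Step 15: on WHITE (4,8): turn R to W, flip to black, move to (4,7). |black|=10
Step 16: on WHITE (4,7): turn R to N, flip to black, move to (3,7). |black|=11
Step 17: on BLACK (3,7): turn L to W, flip to white, move to (3,6). |black|=10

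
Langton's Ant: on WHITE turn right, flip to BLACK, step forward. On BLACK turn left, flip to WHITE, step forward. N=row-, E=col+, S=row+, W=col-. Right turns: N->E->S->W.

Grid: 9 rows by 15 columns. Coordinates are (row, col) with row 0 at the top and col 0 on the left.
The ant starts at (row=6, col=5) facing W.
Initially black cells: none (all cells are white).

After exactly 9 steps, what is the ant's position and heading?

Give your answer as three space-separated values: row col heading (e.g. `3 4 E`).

Step 1: on WHITE (6,5): turn R to N, flip to black, move to (5,5). |black|=1
Step 2: on WHITE (5,5): turn R to E, flip to black, move to (5,6). |black|=2
Step 3: on WHITE (5,6): turn R to S, flip to black, move to (6,6). |black|=3
Step 4: on WHITE (6,6): turn R to W, flip to black, move to (6,5). |black|=4
Step 5: on BLACK (6,5): turn L to S, flip to white, move to (7,5). |black|=3
Step 6: on WHITE (7,5): turn R to W, flip to black, move to (7,4). |black|=4
Step 7: on WHITE (7,4): turn R to N, flip to black, move to (6,4). |black|=5
Step 8: on WHITE (6,4): turn R to E, flip to black, move to (6,5). |black|=6
Step 9: on WHITE (6,5): turn R to S, flip to black, move to (7,5). |black|=7

Answer: 7 5 S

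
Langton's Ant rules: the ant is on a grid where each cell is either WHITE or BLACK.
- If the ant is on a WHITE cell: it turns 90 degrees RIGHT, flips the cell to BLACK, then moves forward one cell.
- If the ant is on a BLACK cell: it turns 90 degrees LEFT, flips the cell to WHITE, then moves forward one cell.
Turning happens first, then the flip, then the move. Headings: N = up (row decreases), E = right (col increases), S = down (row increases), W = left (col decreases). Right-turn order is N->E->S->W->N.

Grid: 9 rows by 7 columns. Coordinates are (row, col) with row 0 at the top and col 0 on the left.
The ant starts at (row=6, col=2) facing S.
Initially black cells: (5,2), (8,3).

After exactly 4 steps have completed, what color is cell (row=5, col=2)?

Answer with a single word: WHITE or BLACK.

Answer: WHITE

Derivation:
Step 1: on WHITE (6,2): turn R to W, flip to black, move to (6,1). |black|=3
Step 2: on WHITE (6,1): turn R to N, flip to black, move to (5,1). |black|=4
Step 3: on WHITE (5,1): turn R to E, flip to black, move to (5,2). |black|=5
Step 4: on BLACK (5,2): turn L to N, flip to white, move to (4,2). |black|=4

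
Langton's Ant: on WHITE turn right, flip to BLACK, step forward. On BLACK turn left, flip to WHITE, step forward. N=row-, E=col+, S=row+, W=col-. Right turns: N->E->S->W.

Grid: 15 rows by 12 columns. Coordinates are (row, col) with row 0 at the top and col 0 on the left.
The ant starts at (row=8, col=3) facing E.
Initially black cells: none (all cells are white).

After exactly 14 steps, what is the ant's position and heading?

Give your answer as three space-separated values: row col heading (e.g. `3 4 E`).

Answer: 7 2 W

Derivation:
Step 1: on WHITE (8,3): turn R to S, flip to black, move to (9,3). |black|=1
Step 2: on WHITE (9,3): turn R to W, flip to black, move to (9,2). |black|=2
Step 3: on WHITE (9,2): turn R to N, flip to black, move to (8,2). |black|=3
Step 4: on WHITE (8,2): turn R to E, flip to black, move to (8,3). |black|=4
Step 5: on BLACK (8,3): turn L to N, flip to white, move to (7,3). |black|=3
Step 6: on WHITE (7,3): turn R to E, flip to black, move to (7,4). |black|=4
Step 7: on WHITE (7,4): turn R to S, flip to black, move to (8,4). |black|=5
Step 8: on WHITE (8,4): turn R to W, flip to black, move to (8,3). |black|=6
Step 9: on WHITE (8,3): turn R to N, flip to black, move to (7,3). |black|=7
Step 10: on BLACK (7,3): turn L to W, flip to white, move to (7,2). |black|=6
Step 11: on WHITE (7,2): turn R to N, flip to black, move to (6,2). |black|=7
Step 12: on WHITE (6,2): turn R to E, flip to black, move to (6,3). |black|=8
Step 13: on WHITE (6,3): turn R to S, flip to black, move to (7,3). |black|=9
Step 14: on WHITE (7,3): turn R to W, flip to black, move to (7,2). |black|=10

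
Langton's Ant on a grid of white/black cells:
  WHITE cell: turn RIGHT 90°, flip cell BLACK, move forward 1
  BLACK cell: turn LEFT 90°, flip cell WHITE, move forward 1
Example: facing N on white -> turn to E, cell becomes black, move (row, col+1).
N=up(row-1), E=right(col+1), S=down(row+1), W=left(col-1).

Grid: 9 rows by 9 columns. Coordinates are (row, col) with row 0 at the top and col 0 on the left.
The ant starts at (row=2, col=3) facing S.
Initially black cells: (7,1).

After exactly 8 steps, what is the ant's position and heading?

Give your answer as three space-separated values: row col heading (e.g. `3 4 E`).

Answer: 2 3 N

Derivation:
Step 1: on WHITE (2,3): turn R to W, flip to black, move to (2,2). |black|=2
Step 2: on WHITE (2,2): turn R to N, flip to black, move to (1,2). |black|=3
Step 3: on WHITE (1,2): turn R to E, flip to black, move to (1,3). |black|=4
Step 4: on WHITE (1,3): turn R to S, flip to black, move to (2,3). |black|=5
Step 5: on BLACK (2,3): turn L to E, flip to white, move to (2,4). |black|=4
Step 6: on WHITE (2,4): turn R to S, flip to black, move to (3,4). |black|=5
Step 7: on WHITE (3,4): turn R to W, flip to black, move to (3,3). |black|=6
Step 8: on WHITE (3,3): turn R to N, flip to black, move to (2,3). |black|=7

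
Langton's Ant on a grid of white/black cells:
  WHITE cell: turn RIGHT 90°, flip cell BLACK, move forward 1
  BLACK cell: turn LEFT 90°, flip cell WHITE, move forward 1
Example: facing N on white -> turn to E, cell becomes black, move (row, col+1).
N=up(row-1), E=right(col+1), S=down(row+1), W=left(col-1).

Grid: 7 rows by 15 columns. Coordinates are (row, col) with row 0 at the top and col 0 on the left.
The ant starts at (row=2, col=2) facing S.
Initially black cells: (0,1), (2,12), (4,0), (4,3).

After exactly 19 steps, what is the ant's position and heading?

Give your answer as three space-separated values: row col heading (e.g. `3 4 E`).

Step 1: on WHITE (2,2): turn R to W, flip to black, move to (2,1). |black|=5
Step 2: on WHITE (2,1): turn R to N, flip to black, move to (1,1). |black|=6
Step 3: on WHITE (1,1): turn R to E, flip to black, move to (1,2). |black|=7
Step 4: on WHITE (1,2): turn R to S, flip to black, move to (2,2). |black|=8
Step 5: on BLACK (2,2): turn L to E, flip to white, move to (2,3). |black|=7
Step 6: on WHITE (2,3): turn R to S, flip to black, move to (3,3). |black|=8
Step 7: on WHITE (3,3): turn R to W, flip to black, move to (3,2). |black|=9
Step 8: on WHITE (3,2): turn R to N, flip to black, move to (2,2). |black|=10
Step 9: on WHITE (2,2): turn R to E, flip to black, move to (2,3). |black|=11
Step 10: on BLACK (2,3): turn L to N, flip to white, move to (1,3). |black|=10
Step 11: on WHITE (1,3): turn R to E, flip to black, move to (1,4). |black|=11
Step 12: on WHITE (1,4): turn R to S, flip to black, move to (2,4). |black|=12
Step 13: on WHITE (2,4): turn R to W, flip to black, move to (2,3). |black|=13
Step 14: on WHITE (2,3): turn R to N, flip to black, move to (1,3). |black|=14
Step 15: on BLACK (1,3): turn L to W, flip to white, move to (1,2). |black|=13
Step 16: on BLACK (1,2): turn L to S, flip to white, move to (2,2). |black|=12
Step 17: on BLACK (2,2): turn L to E, flip to white, move to (2,3). |black|=11
Step 18: on BLACK (2,3): turn L to N, flip to white, move to (1,3). |black|=10
Step 19: on WHITE (1,3): turn R to E, flip to black, move to (1,4). |black|=11

Answer: 1 4 E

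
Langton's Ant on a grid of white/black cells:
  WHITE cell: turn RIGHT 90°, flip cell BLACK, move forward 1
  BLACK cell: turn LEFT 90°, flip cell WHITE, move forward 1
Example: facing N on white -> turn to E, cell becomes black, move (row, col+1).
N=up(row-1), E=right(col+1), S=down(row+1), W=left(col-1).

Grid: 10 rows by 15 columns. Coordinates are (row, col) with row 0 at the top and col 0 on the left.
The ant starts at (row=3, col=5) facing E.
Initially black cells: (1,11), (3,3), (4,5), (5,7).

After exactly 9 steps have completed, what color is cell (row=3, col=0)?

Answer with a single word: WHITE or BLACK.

Step 1: on WHITE (3,5): turn R to S, flip to black, move to (4,5). |black|=5
Step 2: on BLACK (4,5): turn L to E, flip to white, move to (4,6). |black|=4
Step 3: on WHITE (4,6): turn R to S, flip to black, move to (5,6). |black|=5
Step 4: on WHITE (5,6): turn R to W, flip to black, move to (5,5). |black|=6
Step 5: on WHITE (5,5): turn R to N, flip to black, move to (4,5). |black|=7
Step 6: on WHITE (4,5): turn R to E, flip to black, move to (4,6). |black|=8
Step 7: on BLACK (4,6): turn L to N, flip to white, move to (3,6). |black|=7
Step 8: on WHITE (3,6): turn R to E, flip to black, move to (3,7). |black|=8
Step 9: on WHITE (3,7): turn R to S, flip to black, move to (4,7). |black|=9

Answer: WHITE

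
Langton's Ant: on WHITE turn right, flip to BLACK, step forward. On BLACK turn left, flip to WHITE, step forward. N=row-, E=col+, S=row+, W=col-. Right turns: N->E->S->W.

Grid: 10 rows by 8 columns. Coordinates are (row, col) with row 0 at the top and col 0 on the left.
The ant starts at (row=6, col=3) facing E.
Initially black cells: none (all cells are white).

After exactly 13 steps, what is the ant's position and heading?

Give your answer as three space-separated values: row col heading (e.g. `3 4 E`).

Answer: 5 3 S

Derivation:
Step 1: on WHITE (6,3): turn R to S, flip to black, move to (7,3). |black|=1
Step 2: on WHITE (7,3): turn R to W, flip to black, move to (7,2). |black|=2
Step 3: on WHITE (7,2): turn R to N, flip to black, move to (6,2). |black|=3
Step 4: on WHITE (6,2): turn R to E, flip to black, move to (6,3). |black|=4
Step 5: on BLACK (6,3): turn L to N, flip to white, move to (5,3). |black|=3
Step 6: on WHITE (5,3): turn R to E, flip to black, move to (5,4). |black|=4
Step 7: on WHITE (5,4): turn R to S, flip to black, move to (6,4). |black|=5
Step 8: on WHITE (6,4): turn R to W, flip to black, move to (6,3). |black|=6
Step 9: on WHITE (6,3): turn R to N, flip to black, move to (5,3). |black|=7
Step 10: on BLACK (5,3): turn L to W, flip to white, move to (5,2). |black|=6
Step 11: on WHITE (5,2): turn R to N, flip to black, move to (4,2). |black|=7
Step 12: on WHITE (4,2): turn R to E, flip to black, move to (4,3). |black|=8
Step 13: on WHITE (4,3): turn R to S, flip to black, move to (5,3). |black|=9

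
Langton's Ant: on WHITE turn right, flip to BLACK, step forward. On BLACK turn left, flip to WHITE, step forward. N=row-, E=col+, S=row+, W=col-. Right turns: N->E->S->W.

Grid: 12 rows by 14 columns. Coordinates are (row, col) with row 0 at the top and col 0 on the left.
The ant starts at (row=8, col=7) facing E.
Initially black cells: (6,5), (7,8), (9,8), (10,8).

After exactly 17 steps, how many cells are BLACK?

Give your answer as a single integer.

Step 1: on WHITE (8,7): turn R to S, flip to black, move to (9,7). |black|=5
Step 2: on WHITE (9,7): turn R to W, flip to black, move to (9,6). |black|=6
Step 3: on WHITE (9,6): turn R to N, flip to black, move to (8,6). |black|=7
Step 4: on WHITE (8,6): turn R to E, flip to black, move to (8,7). |black|=8
Step 5: on BLACK (8,7): turn L to N, flip to white, move to (7,7). |black|=7
Step 6: on WHITE (7,7): turn R to E, flip to black, move to (7,8). |black|=8
Step 7: on BLACK (7,8): turn L to N, flip to white, move to (6,8). |black|=7
Step 8: on WHITE (6,8): turn R to E, flip to black, move to (6,9). |black|=8
Step 9: on WHITE (6,9): turn R to S, flip to black, move to (7,9). |black|=9
Step 10: on WHITE (7,9): turn R to W, flip to black, move to (7,8). |black|=10
Step 11: on WHITE (7,8): turn R to N, flip to black, move to (6,8). |black|=11
Step 12: on BLACK (6,8): turn L to W, flip to white, move to (6,7). |black|=10
Step 13: on WHITE (6,7): turn R to N, flip to black, move to (5,7). |black|=11
Step 14: on WHITE (5,7): turn R to E, flip to black, move to (5,8). |black|=12
Step 15: on WHITE (5,8): turn R to S, flip to black, move to (6,8). |black|=13
Step 16: on WHITE (6,8): turn R to W, flip to black, move to (6,7). |black|=14
Step 17: on BLACK (6,7): turn L to S, flip to white, move to (7,7). |black|=13

Answer: 13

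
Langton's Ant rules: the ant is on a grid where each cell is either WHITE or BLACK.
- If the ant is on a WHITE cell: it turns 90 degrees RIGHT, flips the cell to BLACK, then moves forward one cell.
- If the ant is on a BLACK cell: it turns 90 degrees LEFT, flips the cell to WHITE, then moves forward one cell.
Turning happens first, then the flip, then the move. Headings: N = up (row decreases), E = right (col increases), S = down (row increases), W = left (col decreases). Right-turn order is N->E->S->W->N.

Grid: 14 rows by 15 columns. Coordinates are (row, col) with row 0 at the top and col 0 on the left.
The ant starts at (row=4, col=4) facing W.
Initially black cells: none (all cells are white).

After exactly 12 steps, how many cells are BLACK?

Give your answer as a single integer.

Step 1: on WHITE (4,4): turn R to N, flip to black, move to (3,4). |black|=1
Step 2: on WHITE (3,4): turn R to E, flip to black, move to (3,5). |black|=2
Step 3: on WHITE (3,5): turn R to S, flip to black, move to (4,5). |black|=3
Step 4: on WHITE (4,5): turn R to W, flip to black, move to (4,4). |black|=4
Step 5: on BLACK (4,4): turn L to S, flip to white, move to (5,4). |black|=3
Step 6: on WHITE (5,4): turn R to W, flip to black, move to (5,3). |black|=4
Step 7: on WHITE (5,3): turn R to N, flip to black, move to (4,3). |black|=5
Step 8: on WHITE (4,3): turn R to E, flip to black, move to (4,4). |black|=6
Step 9: on WHITE (4,4): turn R to S, flip to black, move to (5,4). |black|=7
Step 10: on BLACK (5,4): turn L to E, flip to white, move to (5,5). |black|=6
Step 11: on WHITE (5,5): turn R to S, flip to black, move to (6,5). |black|=7
Step 12: on WHITE (6,5): turn R to W, flip to black, move to (6,4). |black|=8

Answer: 8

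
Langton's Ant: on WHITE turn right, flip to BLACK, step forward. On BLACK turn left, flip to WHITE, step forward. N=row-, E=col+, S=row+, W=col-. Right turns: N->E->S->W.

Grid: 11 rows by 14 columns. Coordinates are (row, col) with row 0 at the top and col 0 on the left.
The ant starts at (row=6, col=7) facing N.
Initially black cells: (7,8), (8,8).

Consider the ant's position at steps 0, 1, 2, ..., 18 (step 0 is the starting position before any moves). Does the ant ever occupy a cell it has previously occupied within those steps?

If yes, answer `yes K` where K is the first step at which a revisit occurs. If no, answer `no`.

Step 1: on WHITE (6,7): turn R to E, flip to black, move to (6,8). |black|=3 — new cell
Step 2: on WHITE (6,8): turn R to S, flip to black, move to (7,8). |black|=4 — new cell
Step 3: on BLACK (7,8): turn L to E, flip to white, move to (7,9). |black|=3 — new cell
Step 4: on WHITE (7,9): turn R to S, flip to black, move to (8,9). |black|=4 — new cell
Step 5: on WHITE (8,9): turn R to W, flip to black, move to (8,8). |black|=5 — new cell
Step 6: on BLACK (8,8): turn L to S, flip to white, move to (9,8). |black|=4 — new cell
Step 7: on WHITE (9,8): turn R to W, flip to black, move to (9,7). |black|=5 — new cell
Step 8: on WHITE (9,7): turn R to N, flip to black, move to (8,7). |black|=6 — new cell
Step 9: on WHITE (8,7): turn R to E, flip to black, move to (8,8). |black|=7 — REVISIT

Answer: yes 9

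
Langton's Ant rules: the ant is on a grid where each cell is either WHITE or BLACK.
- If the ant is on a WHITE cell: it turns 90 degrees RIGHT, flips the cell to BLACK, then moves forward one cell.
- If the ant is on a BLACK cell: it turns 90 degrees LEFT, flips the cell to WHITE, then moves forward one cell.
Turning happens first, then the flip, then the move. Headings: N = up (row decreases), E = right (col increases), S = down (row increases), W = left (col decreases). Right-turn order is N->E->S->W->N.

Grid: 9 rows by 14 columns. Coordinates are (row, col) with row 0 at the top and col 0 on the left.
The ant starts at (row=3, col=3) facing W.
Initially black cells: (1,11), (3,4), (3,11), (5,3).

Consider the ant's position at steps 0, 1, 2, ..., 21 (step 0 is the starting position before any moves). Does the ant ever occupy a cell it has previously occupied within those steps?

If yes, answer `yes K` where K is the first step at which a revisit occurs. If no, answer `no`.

Answer: yes 7

Derivation:
Step 1: on WHITE (3,3): turn R to N, flip to black, move to (2,3). |black|=5 — new cell
Step 2: on WHITE (2,3): turn R to E, flip to black, move to (2,4). |black|=6 — new cell
Step 3: on WHITE (2,4): turn R to S, flip to black, move to (3,4). |black|=7 — new cell
Step 4: on BLACK (3,4): turn L to E, flip to white, move to (3,5). |black|=6 — new cell
Step 5: on WHITE (3,5): turn R to S, flip to black, move to (4,5). |black|=7 — new cell
Step 6: on WHITE (4,5): turn R to W, flip to black, move to (4,4). |black|=8 — new cell
Step 7: on WHITE (4,4): turn R to N, flip to black, move to (3,4). |black|=9 — REVISIT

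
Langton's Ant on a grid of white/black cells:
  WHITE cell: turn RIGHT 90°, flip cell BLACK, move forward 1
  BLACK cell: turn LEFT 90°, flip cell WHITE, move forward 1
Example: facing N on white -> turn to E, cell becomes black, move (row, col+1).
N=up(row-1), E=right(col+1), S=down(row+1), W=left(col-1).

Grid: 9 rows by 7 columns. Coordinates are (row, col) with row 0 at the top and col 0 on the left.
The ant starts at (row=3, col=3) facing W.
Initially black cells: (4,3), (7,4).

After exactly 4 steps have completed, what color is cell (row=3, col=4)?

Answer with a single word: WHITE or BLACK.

Answer: BLACK

Derivation:
Step 1: on WHITE (3,3): turn R to N, flip to black, move to (2,3). |black|=3
Step 2: on WHITE (2,3): turn R to E, flip to black, move to (2,4). |black|=4
Step 3: on WHITE (2,4): turn R to S, flip to black, move to (3,4). |black|=5
Step 4: on WHITE (3,4): turn R to W, flip to black, move to (3,3). |black|=6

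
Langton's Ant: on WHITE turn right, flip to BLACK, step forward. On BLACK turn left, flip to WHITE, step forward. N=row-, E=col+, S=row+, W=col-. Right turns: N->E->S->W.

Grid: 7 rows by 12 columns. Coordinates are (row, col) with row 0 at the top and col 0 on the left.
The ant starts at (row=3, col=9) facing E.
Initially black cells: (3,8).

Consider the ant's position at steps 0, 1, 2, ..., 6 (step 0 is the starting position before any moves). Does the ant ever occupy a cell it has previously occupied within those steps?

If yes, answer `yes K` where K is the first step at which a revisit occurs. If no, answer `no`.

Step 1: on WHITE (3,9): turn R to S, flip to black, move to (4,9). |black|=2 — new cell
Step 2: on WHITE (4,9): turn R to W, flip to black, move to (4,8). |black|=3 — new cell
Step 3: on WHITE (4,8): turn R to N, flip to black, move to (3,8). |black|=4 — new cell
Step 4: on BLACK (3,8): turn L to W, flip to white, move to (3,7). |black|=3 — new cell
Step 5: on WHITE (3,7): turn R to N, flip to black, move to (2,7). |black|=4 — new cell
Step 6: on WHITE (2,7): turn R to E, flip to black, move to (2,8). |black|=5 — new cell
No revisit within 6 steps.

Answer: no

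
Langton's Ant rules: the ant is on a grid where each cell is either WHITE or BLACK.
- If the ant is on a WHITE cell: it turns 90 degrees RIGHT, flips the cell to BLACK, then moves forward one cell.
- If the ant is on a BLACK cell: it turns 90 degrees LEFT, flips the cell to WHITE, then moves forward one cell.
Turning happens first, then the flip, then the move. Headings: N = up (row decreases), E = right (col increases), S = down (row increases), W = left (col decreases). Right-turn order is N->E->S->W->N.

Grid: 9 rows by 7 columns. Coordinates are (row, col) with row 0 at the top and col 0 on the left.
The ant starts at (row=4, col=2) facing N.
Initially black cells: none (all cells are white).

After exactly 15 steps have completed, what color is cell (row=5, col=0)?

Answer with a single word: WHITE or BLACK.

Step 1: on WHITE (4,2): turn R to E, flip to black, move to (4,3). |black|=1
Step 2: on WHITE (4,3): turn R to S, flip to black, move to (5,3). |black|=2
Step 3: on WHITE (5,3): turn R to W, flip to black, move to (5,2). |black|=3
Step 4: on WHITE (5,2): turn R to N, flip to black, move to (4,2). |black|=4
Step 5: on BLACK (4,2): turn L to W, flip to white, move to (4,1). |black|=3
Step 6: on WHITE (4,1): turn R to N, flip to black, move to (3,1). |black|=4
Step 7: on WHITE (3,1): turn R to E, flip to black, move to (3,2). |black|=5
Step 8: on WHITE (3,2): turn R to S, flip to black, move to (4,2). |black|=6
Step 9: on WHITE (4,2): turn R to W, flip to black, move to (4,1). |black|=7
Step 10: on BLACK (4,1): turn L to S, flip to white, move to (5,1). |black|=6
Step 11: on WHITE (5,1): turn R to W, flip to black, move to (5,0). |black|=7
Step 12: on WHITE (5,0): turn R to N, flip to black, move to (4,0). |black|=8
Step 13: on WHITE (4,0): turn R to E, flip to black, move to (4,1). |black|=9
Step 14: on WHITE (4,1): turn R to S, flip to black, move to (5,1). |black|=10
Step 15: on BLACK (5,1): turn L to E, flip to white, move to (5,2). |black|=9

Answer: BLACK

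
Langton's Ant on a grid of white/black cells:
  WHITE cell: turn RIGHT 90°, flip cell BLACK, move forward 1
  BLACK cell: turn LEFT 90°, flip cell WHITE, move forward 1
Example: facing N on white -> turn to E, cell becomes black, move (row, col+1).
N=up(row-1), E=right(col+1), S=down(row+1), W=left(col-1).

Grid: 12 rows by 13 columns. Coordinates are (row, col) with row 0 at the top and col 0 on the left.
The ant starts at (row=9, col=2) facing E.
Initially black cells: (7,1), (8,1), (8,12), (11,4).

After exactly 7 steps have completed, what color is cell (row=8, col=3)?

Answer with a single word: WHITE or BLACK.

Step 1: on WHITE (9,2): turn R to S, flip to black, move to (10,2). |black|=5
Step 2: on WHITE (10,2): turn R to W, flip to black, move to (10,1). |black|=6
Step 3: on WHITE (10,1): turn R to N, flip to black, move to (9,1). |black|=7
Step 4: on WHITE (9,1): turn R to E, flip to black, move to (9,2). |black|=8
Step 5: on BLACK (9,2): turn L to N, flip to white, move to (8,2). |black|=7
Step 6: on WHITE (8,2): turn R to E, flip to black, move to (8,3). |black|=8
Step 7: on WHITE (8,3): turn R to S, flip to black, move to (9,3). |black|=9

Answer: BLACK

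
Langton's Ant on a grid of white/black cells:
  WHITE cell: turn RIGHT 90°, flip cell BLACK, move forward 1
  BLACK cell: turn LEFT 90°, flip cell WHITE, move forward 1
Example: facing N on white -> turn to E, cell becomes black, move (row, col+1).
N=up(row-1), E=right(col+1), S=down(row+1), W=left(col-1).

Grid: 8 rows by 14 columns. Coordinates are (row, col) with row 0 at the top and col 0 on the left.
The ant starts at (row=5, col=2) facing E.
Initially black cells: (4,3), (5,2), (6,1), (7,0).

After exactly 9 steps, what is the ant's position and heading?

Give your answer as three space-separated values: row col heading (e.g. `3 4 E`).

Answer: 2 2 N

Derivation:
Step 1: on BLACK (5,2): turn L to N, flip to white, move to (4,2). |black|=3
Step 2: on WHITE (4,2): turn R to E, flip to black, move to (4,3). |black|=4
Step 3: on BLACK (4,3): turn L to N, flip to white, move to (3,3). |black|=3
Step 4: on WHITE (3,3): turn R to E, flip to black, move to (3,4). |black|=4
Step 5: on WHITE (3,4): turn R to S, flip to black, move to (4,4). |black|=5
Step 6: on WHITE (4,4): turn R to W, flip to black, move to (4,3). |black|=6
Step 7: on WHITE (4,3): turn R to N, flip to black, move to (3,3). |black|=7
Step 8: on BLACK (3,3): turn L to W, flip to white, move to (3,2). |black|=6
Step 9: on WHITE (3,2): turn R to N, flip to black, move to (2,2). |black|=7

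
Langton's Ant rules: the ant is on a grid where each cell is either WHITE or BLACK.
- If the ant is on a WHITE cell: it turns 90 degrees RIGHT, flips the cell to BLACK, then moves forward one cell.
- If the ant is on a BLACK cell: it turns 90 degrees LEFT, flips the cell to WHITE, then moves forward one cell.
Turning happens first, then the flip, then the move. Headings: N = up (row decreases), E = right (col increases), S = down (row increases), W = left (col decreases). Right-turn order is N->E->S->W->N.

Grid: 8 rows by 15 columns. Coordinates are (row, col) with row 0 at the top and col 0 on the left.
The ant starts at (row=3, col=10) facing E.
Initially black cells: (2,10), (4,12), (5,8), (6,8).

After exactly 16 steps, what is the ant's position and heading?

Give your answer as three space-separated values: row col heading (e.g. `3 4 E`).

Answer: 5 10 W

Derivation:
Step 1: on WHITE (3,10): turn R to S, flip to black, move to (4,10). |black|=5
Step 2: on WHITE (4,10): turn R to W, flip to black, move to (4,9). |black|=6
Step 3: on WHITE (4,9): turn R to N, flip to black, move to (3,9). |black|=7
Step 4: on WHITE (3,9): turn R to E, flip to black, move to (3,10). |black|=8
Step 5: on BLACK (3,10): turn L to N, flip to white, move to (2,10). |black|=7
Step 6: on BLACK (2,10): turn L to W, flip to white, move to (2,9). |black|=6
Step 7: on WHITE (2,9): turn R to N, flip to black, move to (1,9). |black|=7
Step 8: on WHITE (1,9): turn R to E, flip to black, move to (1,10). |black|=8
Step 9: on WHITE (1,10): turn R to S, flip to black, move to (2,10). |black|=9
Step 10: on WHITE (2,10): turn R to W, flip to black, move to (2,9). |black|=10
Step 11: on BLACK (2,9): turn L to S, flip to white, move to (3,9). |black|=9
Step 12: on BLACK (3,9): turn L to E, flip to white, move to (3,10). |black|=8
Step 13: on WHITE (3,10): turn R to S, flip to black, move to (4,10). |black|=9
Step 14: on BLACK (4,10): turn L to E, flip to white, move to (4,11). |black|=8
Step 15: on WHITE (4,11): turn R to S, flip to black, move to (5,11). |black|=9
Step 16: on WHITE (5,11): turn R to W, flip to black, move to (5,10). |black|=10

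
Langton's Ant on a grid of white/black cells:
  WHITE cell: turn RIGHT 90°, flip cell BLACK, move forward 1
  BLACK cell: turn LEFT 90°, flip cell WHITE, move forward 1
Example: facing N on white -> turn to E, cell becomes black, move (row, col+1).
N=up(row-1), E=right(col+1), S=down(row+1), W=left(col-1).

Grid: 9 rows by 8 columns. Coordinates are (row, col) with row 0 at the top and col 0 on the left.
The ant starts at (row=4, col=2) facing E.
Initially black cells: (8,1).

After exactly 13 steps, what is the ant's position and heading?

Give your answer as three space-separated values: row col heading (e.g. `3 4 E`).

Answer: 3 2 S

Derivation:
Step 1: on WHITE (4,2): turn R to S, flip to black, move to (5,2). |black|=2
Step 2: on WHITE (5,2): turn R to W, flip to black, move to (5,1). |black|=3
Step 3: on WHITE (5,1): turn R to N, flip to black, move to (4,1). |black|=4
Step 4: on WHITE (4,1): turn R to E, flip to black, move to (4,2). |black|=5
Step 5: on BLACK (4,2): turn L to N, flip to white, move to (3,2). |black|=4
Step 6: on WHITE (3,2): turn R to E, flip to black, move to (3,3). |black|=5
Step 7: on WHITE (3,3): turn R to S, flip to black, move to (4,3). |black|=6
Step 8: on WHITE (4,3): turn R to W, flip to black, move to (4,2). |black|=7
Step 9: on WHITE (4,2): turn R to N, flip to black, move to (3,2). |black|=8
Step 10: on BLACK (3,2): turn L to W, flip to white, move to (3,1). |black|=7
Step 11: on WHITE (3,1): turn R to N, flip to black, move to (2,1). |black|=8
Step 12: on WHITE (2,1): turn R to E, flip to black, move to (2,2). |black|=9
Step 13: on WHITE (2,2): turn R to S, flip to black, move to (3,2). |black|=10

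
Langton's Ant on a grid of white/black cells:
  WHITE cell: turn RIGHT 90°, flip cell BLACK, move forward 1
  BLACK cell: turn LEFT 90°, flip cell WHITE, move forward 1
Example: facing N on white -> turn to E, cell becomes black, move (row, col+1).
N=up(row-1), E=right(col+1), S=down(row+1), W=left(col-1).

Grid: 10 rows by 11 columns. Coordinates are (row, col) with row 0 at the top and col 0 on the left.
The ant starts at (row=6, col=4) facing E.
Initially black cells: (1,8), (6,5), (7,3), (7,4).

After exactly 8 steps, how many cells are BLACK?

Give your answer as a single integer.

Answer: 6

Derivation:
Step 1: on WHITE (6,4): turn R to S, flip to black, move to (7,4). |black|=5
Step 2: on BLACK (7,4): turn L to E, flip to white, move to (7,5). |black|=4
Step 3: on WHITE (7,5): turn R to S, flip to black, move to (8,5). |black|=5
Step 4: on WHITE (8,5): turn R to W, flip to black, move to (8,4). |black|=6
Step 5: on WHITE (8,4): turn R to N, flip to black, move to (7,4). |black|=7
Step 6: on WHITE (7,4): turn R to E, flip to black, move to (7,5). |black|=8
Step 7: on BLACK (7,5): turn L to N, flip to white, move to (6,5). |black|=7
Step 8: on BLACK (6,5): turn L to W, flip to white, move to (6,4). |black|=6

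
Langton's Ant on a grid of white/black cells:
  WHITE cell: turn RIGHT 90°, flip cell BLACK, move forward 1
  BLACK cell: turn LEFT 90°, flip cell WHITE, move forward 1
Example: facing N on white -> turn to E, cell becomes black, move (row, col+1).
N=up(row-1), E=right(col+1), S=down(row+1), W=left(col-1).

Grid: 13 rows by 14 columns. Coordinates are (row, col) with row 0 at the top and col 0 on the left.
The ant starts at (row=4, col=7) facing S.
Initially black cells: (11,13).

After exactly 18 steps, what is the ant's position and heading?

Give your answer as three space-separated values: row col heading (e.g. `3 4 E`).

Step 1: on WHITE (4,7): turn R to W, flip to black, move to (4,6). |black|=2
Step 2: on WHITE (4,6): turn R to N, flip to black, move to (3,6). |black|=3
Step 3: on WHITE (3,6): turn R to E, flip to black, move to (3,7). |black|=4
Step 4: on WHITE (3,7): turn R to S, flip to black, move to (4,7). |black|=5
Step 5: on BLACK (4,7): turn L to E, flip to white, move to (4,8). |black|=4
Step 6: on WHITE (4,8): turn R to S, flip to black, move to (5,8). |black|=5
Step 7: on WHITE (5,8): turn R to W, flip to black, move to (5,7). |black|=6
Step 8: on WHITE (5,7): turn R to N, flip to black, move to (4,7). |black|=7
Step 9: on WHITE (4,7): turn R to E, flip to black, move to (4,8). |black|=8
Step 10: on BLACK (4,8): turn L to N, flip to white, move to (3,8). |black|=7
Step 11: on WHITE (3,8): turn R to E, flip to black, move to (3,9). |black|=8
Step 12: on WHITE (3,9): turn R to S, flip to black, move to (4,9). |black|=9
Step 13: on WHITE (4,9): turn R to W, flip to black, move to (4,8). |black|=10
Step 14: on WHITE (4,8): turn R to N, flip to black, move to (3,8). |black|=11
Step 15: on BLACK (3,8): turn L to W, flip to white, move to (3,7). |black|=10
Step 16: on BLACK (3,7): turn L to S, flip to white, move to (4,7). |black|=9
Step 17: on BLACK (4,7): turn L to E, flip to white, move to (4,8). |black|=8
Step 18: on BLACK (4,8): turn L to N, flip to white, move to (3,8). |black|=7

Answer: 3 8 N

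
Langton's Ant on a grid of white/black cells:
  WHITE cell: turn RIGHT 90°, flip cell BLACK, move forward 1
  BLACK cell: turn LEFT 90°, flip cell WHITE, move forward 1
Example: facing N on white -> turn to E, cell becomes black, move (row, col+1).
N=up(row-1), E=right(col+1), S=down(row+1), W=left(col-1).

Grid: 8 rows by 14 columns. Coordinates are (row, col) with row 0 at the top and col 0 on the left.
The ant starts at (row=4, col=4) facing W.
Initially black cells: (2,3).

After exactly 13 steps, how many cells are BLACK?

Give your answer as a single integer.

Answer: 10

Derivation:
Step 1: on WHITE (4,4): turn R to N, flip to black, move to (3,4). |black|=2
Step 2: on WHITE (3,4): turn R to E, flip to black, move to (3,5). |black|=3
Step 3: on WHITE (3,5): turn R to S, flip to black, move to (4,5). |black|=4
Step 4: on WHITE (4,5): turn R to W, flip to black, move to (4,4). |black|=5
Step 5: on BLACK (4,4): turn L to S, flip to white, move to (5,4). |black|=4
Step 6: on WHITE (5,4): turn R to W, flip to black, move to (5,3). |black|=5
Step 7: on WHITE (5,3): turn R to N, flip to black, move to (4,3). |black|=6
Step 8: on WHITE (4,3): turn R to E, flip to black, move to (4,4). |black|=7
Step 9: on WHITE (4,4): turn R to S, flip to black, move to (5,4). |black|=8
Step 10: on BLACK (5,4): turn L to E, flip to white, move to (5,5). |black|=7
Step 11: on WHITE (5,5): turn R to S, flip to black, move to (6,5). |black|=8
Step 12: on WHITE (6,5): turn R to W, flip to black, move to (6,4). |black|=9
Step 13: on WHITE (6,4): turn R to N, flip to black, move to (5,4). |black|=10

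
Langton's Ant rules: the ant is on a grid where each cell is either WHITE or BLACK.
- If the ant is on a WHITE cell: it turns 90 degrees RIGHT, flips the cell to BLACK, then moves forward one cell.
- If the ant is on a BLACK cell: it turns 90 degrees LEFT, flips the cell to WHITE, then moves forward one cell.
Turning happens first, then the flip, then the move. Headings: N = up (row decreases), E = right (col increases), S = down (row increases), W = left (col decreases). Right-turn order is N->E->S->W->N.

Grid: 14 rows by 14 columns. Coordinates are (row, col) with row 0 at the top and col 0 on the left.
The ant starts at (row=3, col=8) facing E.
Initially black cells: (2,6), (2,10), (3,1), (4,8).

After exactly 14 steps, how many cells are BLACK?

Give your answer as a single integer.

Answer: 8

Derivation:
Step 1: on WHITE (3,8): turn R to S, flip to black, move to (4,8). |black|=5
Step 2: on BLACK (4,8): turn L to E, flip to white, move to (4,9). |black|=4
Step 3: on WHITE (4,9): turn R to S, flip to black, move to (5,9). |black|=5
Step 4: on WHITE (5,9): turn R to W, flip to black, move to (5,8). |black|=6
Step 5: on WHITE (5,8): turn R to N, flip to black, move to (4,8). |black|=7
Step 6: on WHITE (4,8): turn R to E, flip to black, move to (4,9). |black|=8
Step 7: on BLACK (4,9): turn L to N, flip to white, move to (3,9). |black|=7
Step 8: on WHITE (3,9): turn R to E, flip to black, move to (3,10). |black|=8
Step 9: on WHITE (3,10): turn R to S, flip to black, move to (4,10). |black|=9
Step 10: on WHITE (4,10): turn R to W, flip to black, move to (4,9). |black|=10
Step 11: on WHITE (4,9): turn R to N, flip to black, move to (3,9). |black|=11
Step 12: on BLACK (3,9): turn L to W, flip to white, move to (3,8). |black|=10
Step 13: on BLACK (3,8): turn L to S, flip to white, move to (4,8). |black|=9
Step 14: on BLACK (4,8): turn L to E, flip to white, move to (4,9). |black|=8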